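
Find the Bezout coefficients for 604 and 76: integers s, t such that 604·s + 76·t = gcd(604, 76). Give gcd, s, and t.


Euclidean algorithm on (604, 76) — divide until remainder is 0:
  604 = 7 · 76 + 72
  76 = 1 · 72 + 4
  72 = 18 · 4 + 0
gcd(604, 76) = 4.
Track Bezout coefficients alongside the remainders: start with r₀ = 604 = a·1 + b·0 (s = 1, t = 0) and r₁ = 76 = a·0 + b·1 (s = 0, t = 1); each new remainder r_{k+1} = r_{k-1} − q_k·r_k inherits s_{k+1} = s_{k-1} − q_k·s_k, t_{k+1} = t_{k-1} − q_k·t_k, so r_k = a·s_k + b·t_k at every step:
  q = 7: r = 72, s = 1 − 7·0 = 1, t = 0 − 7·1 = -7  (check: 604·1 + 76·(-7) = 72)
  q = 1: r = 4, s = 0 − 1·1 = -1, t = 1 − 1·(-7) = 8  (check: 604·(-1) + 76·8 = 4)
The row with r = 4 (the gcd) gives the Bezout coefficients s = -1, t = 8.
Result: 604 · (-1) + 76 · (8) = 4.

gcd(604, 76) = 4; s = -1, t = 8 (check: 604·(-1) + 76·8 = 4).


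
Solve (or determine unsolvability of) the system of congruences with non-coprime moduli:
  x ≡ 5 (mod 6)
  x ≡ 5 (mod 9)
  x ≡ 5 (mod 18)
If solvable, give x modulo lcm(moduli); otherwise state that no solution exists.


Moduli 6, 9, 18 are not pairwise coprime, so CRT works modulo lcm(m_i) when all pairwise compatibility conditions hold.
Pairwise compatibility: gcd(m_i, m_j) must divide a_i - a_j for every pair.
Merge one congruence at a time:
  Start: x ≡ 5 (mod 6).
  Combine with x ≡ 5 (mod 9): gcd(6, 9) = 3; 5 - 5 = 0, which IS divisible by 3, so compatible.
    Write x = 5 + 6·t and substitute into x ≡ 5 (mod 9): 6·t ≡ 5 − 5 = 0 (mod 9).
    Divide the congruence (and modulus) by g = 3: 2·t ≡ 0 (mod 3).
    The inverse of 2 mod 3 is 2 (since 2·2 = 4 = 1·3 + 1), so t ≡ 2·0 = 0 ≡ 0 (mod 3).
    Then x = 5 + 6·0 = 5, valid modulo lcm(6, 9) = 18: x ≡ 5 (mod 18).
  Combine with x ≡ 5 (mod 18): gcd(18, 18) = 18; 5 - 5 = 0, which IS divisible by 18, so compatible.
    Write x = 5 + 18·t and substitute into x ≡ 5 (mod 18): 18·t ≡ 5 − 5 = 0 (mod 18).
    Divide the congruence (and modulus) by g = 18: 1·t ≡ 0 (mod 1).
    Modulo 1 every t works; take t = 0.
    Then x = 5 + 18·0 = 5, valid modulo lcm(18, 18) = 18: x ≡ 5 (mod 18).
Verify: 5 mod 6 = 5, 5 mod 9 = 5, 5 mod 18 = 5.

x ≡ 5 (mod 18).


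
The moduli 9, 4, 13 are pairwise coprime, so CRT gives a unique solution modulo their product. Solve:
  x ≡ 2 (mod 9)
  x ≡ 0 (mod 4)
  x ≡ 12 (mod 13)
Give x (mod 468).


Moduli 9, 4, 13 are pairwise coprime; by CRT there is a unique solution modulo M = 9 · 4 · 13 = 468.
Solve pairwise, accumulating the modulus:
  Start with x ≡ 2 (mod 9).
  Combine with x ≡ 0 (mod 4): since gcd(9, 4) = 1, we get a unique residue mod 36.
    Write x = 2 + 9·t and substitute into x ≡ 0 (mod 4): 9·t ≡ 0 − 2 = -2 (mod 4).
    Reduce coefficients mod 4: 1·t ≡ 2 (mod 4).
    So t ≡ 2 (mod 4).
    Then x = 2 + 9·2 = 20, valid modulo lcm(9, 4) = 36: x ≡ 20 (mod 36).
  Combine with x ≡ 12 (mod 13): since gcd(36, 13) = 1, we get a unique residue mod 468.
    Write x = 20 + 36·t and substitute into x ≡ 12 (mod 13): 36·t ≡ 12 − 20 = -8 (mod 13).
    Reduce coefficients mod 13: 10·t ≡ 5 (mod 13).
    The inverse of 10 mod 13 is 4 (since 10·4 = 40 = 3·13 + 1), so t ≡ 4·5 = 20 ≡ 7 (mod 13).
    Then x = 20 + 36·7 = 272, valid modulo lcm(36, 13) = 468: x ≡ 272 (mod 468).
Verify: 272 mod 9 = 2 ✓, 272 mod 4 = 0 ✓, 272 mod 13 = 12 ✓.

x ≡ 272 (mod 468).


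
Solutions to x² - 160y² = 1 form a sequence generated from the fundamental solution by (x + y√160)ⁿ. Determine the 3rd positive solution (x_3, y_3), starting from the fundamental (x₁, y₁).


Step 1: Find the fundamental solution (x₁, y₁) of x² - 160y² = 1.
  Expand √160 as a continued fraction. a₀ = ⌊√160⌋ = 12; iterate m_{k+1} = d_k·a_k − m_k, d_{k+1} = (160 − m_{k+1}²)/d_k, a_{k+1} = ⌊(a₀ + m_{k+1})/d_{k+1}⌋ (starting m₀ = 0, d₀ = 1), with convergents p_k = a_k·p_{k-1} + p_{k-2}, q_k = a_k·q_{k-1} + q_{k-2} (p₋₁ = 1, q₋₁ = 0):
  k = 0: a₀ = 12; p₀/q₀ = 12/1; p₀² − 160·q₀² = 144 − 160 = -16.
  k = 1: m = 12, d = 16, a = ⌊(12 + 12)/16⌋ = 1; p/q = (1·12 + 1)/(1·1 + 0) = 13/1; p² − 160·q² = 169 − 160 = 9.
  k = 2: m = 4, d = 9, a = ⌊(12 + 4)/9⌋ = 1; p/q = (1·13 + 12)/(1·1 + 1) = 25/2; p² − 160·q² = 625 − 640 = -15.
  k = 3: m = 5, d = 15, a = ⌊(12 + 5)/15⌋ = 1; p/q = (1·25 + 13)/(1·2 + 1) = 38/3; p² − 160·q² = 1444 − 1440 = 4.
  k = 4: m = 10, d = 4, a = ⌊(12 + 10)/4⌋ = 5; p/q = (5·38 + 25)/(5·3 + 2) = 215/17; p² − 160·q² = 46225 − 46240 = -15.
  k = 5: m = 10, d = 15, a = ⌊(12 + 10)/15⌋ = 1; p/q = (1·215 + 38)/(1·17 + 3) = 253/20; p² − 160·q² = 64009 − 64000 = 9.
  k = 6: m = 5, d = 9, a = ⌊(12 + 5)/9⌋ = 1; p/q = (1·253 + 215)/(1·20 + 17) = 468/37; p² − 160·q² = 219024 − 219040 = -16.
  k = 7: m = 4, d = 16, a = ⌊(12 + 4)/16⌋ = 1; p/q = (1·468 + 253)/(1·37 + 20) = 721/57; p² − 160·q² = 519841 − 519840 = 1.
  The first convergent with p² − 160·q² = 1 gives the fundamental solution (x₁, y₁) = (721, 57).
Step 2: Apply the recurrence (x_{n+1}, y_{n+1}) = (x₁x_n + 160y₁y_n, x₁y_n + y₁x_n) repeatedly.
  From (x_1, y_1) = (721, 57): x_2 = 721·721 + 160·57·57 = 1039681; y_2 = 721·57 + 57·721 = 82194.
  From (x_2, y_2) = (1039681, 82194): x_3 = 721·1039681 + 160·57·82194 = 1499219281; y_3 = 721·82194 + 57·1039681 = 118523691.
Step 3: Verify x_3² - 160·y_3² = 2247658452522156961 - 2247658452522156960 = 1 (should be 1). ✓

(x_1, y_1) = (721, 57); (x_3, y_3) = (1499219281, 118523691).


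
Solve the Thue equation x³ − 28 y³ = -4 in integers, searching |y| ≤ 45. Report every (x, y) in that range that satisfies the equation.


The equation is x³ - 28y³ = -4. For fixed y, x³ = 28·y³ − 4, so a solution requires the RHS to be a perfect cube.
Strategy: iterate y from -45 to 45, compute RHS = 28·y³ − 4, and check whether it is a (positive or negative) perfect cube.
Check small values of y:
  y = 0: RHS = -4 is not a perfect cube.
  y = 1: RHS = 24 is not a perfect cube.
  y = -1: RHS = -32 is not a perfect cube.
  y = 2: RHS = 220 is not a perfect cube.
  y = -2: RHS = -228 is not a perfect cube.
  y = 3: RHS = 752 is not a perfect cube.
  y = -3: RHS = -760 is not a perfect cube.
Continuing the search up to |y| = 45 finds no solutions either.
No (x, y) in the scanned range satisfies the equation.

No integer solutions with |y| ≤ 45.


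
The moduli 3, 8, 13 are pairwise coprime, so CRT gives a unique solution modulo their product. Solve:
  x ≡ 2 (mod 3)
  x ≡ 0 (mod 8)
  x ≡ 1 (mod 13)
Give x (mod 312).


Moduli 3, 8, 13 are pairwise coprime; by CRT there is a unique solution modulo M = 3 · 8 · 13 = 312.
Solve pairwise, accumulating the modulus:
  Start with x ≡ 2 (mod 3).
  Combine with x ≡ 0 (mod 8): since gcd(3, 8) = 1, we get a unique residue mod 24.
    Write x = 2 + 3·t and substitute into x ≡ 0 (mod 8): 3·t ≡ 0 − 2 = -2 (mod 8).
    Reduce coefficients mod 8: 3·t ≡ 6 (mod 8).
    The inverse of 3 mod 8 is 3 (since 3·3 = 9 = 1·8 + 1), so t ≡ 3·6 = 18 ≡ 2 (mod 8).
    Then x = 2 + 3·2 = 8, valid modulo lcm(3, 8) = 24: x ≡ 8 (mod 24).
  Combine with x ≡ 1 (mod 13): since gcd(24, 13) = 1, we get a unique residue mod 312.
    Write x = 8 + 24·t and substitute into x ≡ 1 (mod 13): 24·t ≡ 1 − 8 = -7 (mod 13).
    Reduce coefficients mod 13: 11·t ≡ 6 (mod 13).
    The inverse of 11 mod 13 is 6 (since 11·6 = 66 = 5·13 + 1), so t ≡ 6·6 = 36 ≡ 10 (mod 13).
    Then x = 8 + 24·10 = 248, valid modulo lcm(24, 13) = 312: x ≡ 248 (mod 312).
Verify: 248 mod 3 = 2 ✓, 248 mod 8 = 0 ✓, 248 mod 13 = 1 ✓.

x ≡ 248 (mod 312).


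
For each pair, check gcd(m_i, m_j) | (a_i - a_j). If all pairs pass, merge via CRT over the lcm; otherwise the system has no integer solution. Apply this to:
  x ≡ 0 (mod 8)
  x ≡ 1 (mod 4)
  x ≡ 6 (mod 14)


Moduli 8, 4, 14 are not pairwise coprime, so CRT works modulo lcm(m_i) when all pairwise compatibility conditions hold.
Pairwise compatibility: gcd(m_i, m_j) must divide a_i - a_j for every pair.
Merge one congruence at a time:
  Start: x ≡ 0 (mod 8).
  Combine with x ≡ 1 (mod 4): gcd(8, 4) = 4, and 1 - 0 = 1 is NOT divisible by 4.
    ⇒ system is inconsistent (no integer solution).

No solution (the system is inconsistent).


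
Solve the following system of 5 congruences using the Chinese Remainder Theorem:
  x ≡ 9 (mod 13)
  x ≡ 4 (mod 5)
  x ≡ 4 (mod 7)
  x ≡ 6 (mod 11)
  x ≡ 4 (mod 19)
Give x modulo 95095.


Product of moduli M = 13 · 5 · 7 · 11 · 19 = 95095.
Merge one congruence at a time:
  Start: x ≡ 9 (mod 13).
  Combine with x ≡ 4 (mod 5); new modulus lcm = 65.
    Write x = 9 + 13·t and substitute into x ≡ 4 (mod 5): 13·t ≡ 4 − 9 = -5 (mod 5).
    Reduce coefficients mod 5: 3·t ≡ 0 (mod 5).
    The inverse of 3 mod 5 is 2 (since 3·2 = 6 = 1·5 + 1), so t ≡ 2·0 = 0 ≡ 0 (mod 5).
    Then x = 9 + 13·0 = 9, valid modulo lcm(13, 5) = 65: x ≡ 9 (mod 65).
  Combine with x ≡ 4 (mod 7); new modulus lcm = 455.
    Write x = 9 + 65·t and substitute into x ≡ 4 (mod 7): 65·t ≡ 4 − 9 = -5 (mod 7).
    Reduce coefficients mod 7: 2·t ≡ 2 (mod 7).
    The inverse of 2 mod 7 is 4 (since 2·4 = 8 = 1·7 + 1), so t ≡ 4·2 = 8 ≡ 1 (mod 7).
    Then x = 9 + 65·1 = 74, valid modulo lcm(65, 7) = 455: x ≡ 74 (mod 455).
  Combine with x ≡ 6 (mod 11); new modulus lcm = 5005.
    Write x = 74 + 455·t and substitute into x ≡ 6 (mod 11): 455·t ≡ 6 − 74 = -68 (mod 11).
    Reduce coefficients mod 11: 4·t ≡ 9 (mod 11).
    The inverse of 4 mod 11 is 3 (since 4·3 = 12 = 1·11 + 1), so t ≡ 3·9 = 27 ≡ 5 (mod 11).
    Then x = 74 + 455·5 = 2349, valid modulo lcm(455, 11) = 5005: x ≡ 2349 (mod 5005).
  Combine with x ≡ 4 (mod 19); new modulus lcm = 95095.
    Write x = 2349 + 5005·t and substitute into x ≡ 4 (mod 19): 5005·t ≡ 4 − 2349 = -2345 (mod 19).
    Reduce coefficients mod 19: 8·t ≡ 11 (mod 19).
    The inverse of 8 mod 19 is 12 (since 8·12 = 96 = 5·19 + 1), so t ≡ 12·11 = 132 ≡ 18 (mod 19).
    Then x = 2349 + 5005·18 = 92439, valid modulo lcm(5005, 19) = 95095: x ≡ 92439 (mod 95095).
Verify against each original: 92439 mod 13 = 9, 92439 mod 5 = 4, 92439 mod 7 = 4, 92439 mod 11 = 6, 92439 mod 19 = 4.

x ≡ 92439 (mod 95095).


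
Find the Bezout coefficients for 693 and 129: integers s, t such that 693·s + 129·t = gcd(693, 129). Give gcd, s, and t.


Euclidean algorithm on (693, 129) — divide until remainder is 0:
  693 = 5 · 129 + 48
  129 = 2 · 48 + 33
  48 = 1 · 33 + 15
  33 = 2 · 15 + 3
  15 = 5 · 3 + 0
gcd(693, 129) = 3.
Track Bezout coefficients alongside the remainders: start with r₀ = 693 = a·1 + b·0 (s = 1, t = 0) and r₁ = 129 = a·0 + b·1 (s = 0, t = 1); each new remainder r_{k+1} = r_{k-1} − q_k·r_k inherits s_{k+1} = s_{k-1} − q_k·s_k, t_{k+1} = t_{k-1} − q_k·t_k, so r_k = a·s_k + b·t_k at every step:
  q = 5: r = 48, s = 1 − 5·0 = 1, t = 0 − 5·1 = -5  (check: 693·1 + 129·(-5) = 48)
  q = 2: r = 33, s = 0 − 2·1 = -2, t = 1 − 2·(-5) = 11  (check: 693·(-2) + 129·11 = 33)
  q = 1: r = 15, s = 1 − 1·(-2) = 3, t = -5 − 1·11 = -16  (check: 693·3 + 129·(-16) = 15)
  q = 2: r = 3, s = -2 − 2·3 = -8, t = 11 − 2·(-16) = 43  (check: 693·(-8) + 129·43 = 3)
The row with r = 3 (the gcd) gives the Bezout coefficients s = -8, t = 43.
Result: 693 · (-8) + 129 · (43) = 3.

gcd(693, 129) = 3; s = -8, t = 43 (check: 693·(-8) + 129·43 = 3).


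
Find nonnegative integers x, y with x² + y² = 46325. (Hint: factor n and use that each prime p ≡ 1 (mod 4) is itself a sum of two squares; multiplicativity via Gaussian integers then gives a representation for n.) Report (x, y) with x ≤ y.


Step 1: Factor n = 46325 = 5^2 · 17 · 109.
Step 2: Check the mod-4 condition on each prime factor: 5 ≡ 1 (mod 4), exponent 2; 17 ≡ 1 (mod 4), exponent 1; 109 ≡ 1 (mod 4), exponent 1.
All primes ≡ 3 (mod 4) appear to even exponent (or don't appear), so by the two-squares theorem n IS expressible as a sum of two squares.
Step 3: Build a representation. Group n = k² · m with k = 5 and m = 17 · 109 = 1853 (a product of primes ≡ 1 (mod 4)); a representation of m scales to one of n via (k·x)² + (k·y)² = k²(x² + y²). Each prime p ≡ 1 (mod 4) is itself a sum of two squares; find a² by testing p − a² for a perfect square:
  17: 17 − 1² = 16 = 4² ⇒ 17 = 1² + 4².
  109: 109 − 1² = 108, 109 − 2² = 105, 109 − 3² = 100 = 10² ⇒ 109 = 3² + 10².
  Combine using the Brahmagupta–Fibonacci identity (a² + b²)(c² + d²) = (ac − bd)² + (ad + bc)² = (ac + bd)² + (ad − bc)²:
  17 · 109 = 1853: from (1² + 4²)(3² + 10²), take (1·3 − 4·10, 1·10 + 4·3) = (3 − 40, 10 + 12) = (-37, 22); dropping signs (only squares matter) gives (37, 22); check 37² + 22² = 1369 + 484 = 1853 ✓.
  Scale by k = 5: (5·37, 5·22) = (185, 110).
Step 4: Order so x ≤ y and verify: 110² + 185² = 12100 + 34225 = 46325 = n. ✓

n = 46325 = 110² + 185² (one valid representation with x ≤ y).


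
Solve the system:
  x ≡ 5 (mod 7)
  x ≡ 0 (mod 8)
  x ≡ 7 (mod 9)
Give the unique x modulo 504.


Moduli 7, 8, 9 are pairwise coprime; by CRT there is a unique solution modulo M = 7 · 8 · 9 = 504.
Solve pairwise, accumulating the modulus:
  Start with x ≡ 5 (mod 7).
  Combine with x ≡ 0 (mod 8): since gcd(7, 8) = 1, we get a unique residue mod 56.
    Write x = 5 + 7·t and substitute into x ≡ 0 (mod 8): 7·t ≡ 0 − 5 = -5 (mod 8).
    Reduce coefficients mod 8: 7·t ≡ 3 (mod 8).
    The inverse of 7 mod 8 is 7 (since 7·7 = 49 = 6·8 + 1), so t ≡ 7·3 = 21 ≡ 5 (mod 8).
    Then x = 5 + 7·5 = 40, valid modulo lcm(7, 8) = 56: x ≡ 40 (mod 56).
  Combine with x ≡ 7 (mod 9): since gcd(56, 9) = 1, we get a unique residue mod 504.
    Write x = 40 + 56·t and substitute into x ≡ 7 (mod 9): 56·t ≡ 7 − 40 = -33 (mod 9).
    Reduce coefficients mod 9: 2·t ≡ 3 (mod 9).
    The inverse of 2 mod 9 is 5 (since 2·5 = 10 = 1·9 + 1), so t ≡ 5·3 = 15 ≡ 6 (mod 9).
    Then x = 40 + 56·6 = 376, valid modulo lcm(56, 9) = 504: x ≡ 376 (mod 504).
Verify: 376 mod 7 = 5 ✓, 376 mod 8 = 0 ✓, 376 mod 9 = 7 ✓.

x ≡ 376 (mod 504).


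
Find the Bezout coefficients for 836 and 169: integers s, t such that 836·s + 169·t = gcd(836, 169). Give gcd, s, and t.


Euclidean algorithm on (836, 169) — divide until remainder is 0:
  836 = 4 · 169 + 160
  169 = 1 · 160 + 9
  160 = 17 · 9 + 7
  9 = 1 · 7 + 2
  7 = 3 · 2 + 1
  2 = 2 · 1 + 0
gcd(836, 169) = 1.
Track Bezout coefficients alongside the remainders: start with r₀ = 836 = a·1 + b·0 (s = 1, t = 0) and r₁ = 169 = a·0 + b·1 (s = 0, t = 1); each new remainder r_{k+1} = r_{k-1} − q_k·r_k inherits s_{k+1} = s_{k-1} − q_k·s_k, t_{k+1} = t_{k-1} − q_k·t_k, so r_k = a·s_k + b·t_k at every step:
  q = 4: r = 160, s = 1 − 4·0 = 1, t = 0 − 4·1 = -4  (check: 836·1 + 169·(-4) = 160)
  q = 1: r = 9, s = 0 − 1·1 = -1, t = 1 − 1·(-4) = 5  (check: 836·(-1) + 169·5 = 9)
  q = 17: r = 7, s = 1 − 17·(-1) = 18, t = -4 − 17·5 = -89  (check: 836·18 + 169·(-89) = 7)
  q = 1: r = 2, s = -1 − 1·18 = -19, t = 5 − 1·(-89) = 94  (check: 836·(-19) + 169·94 = 2)
  q = 3: r = 1, s = 18 − 3·(-19) = 75, t = -89 − 3·94 = -371  (check: 836·75 + 169·(-371) = 1)
The row with r = 1 (the gcd) gives the Bezout coefficients s = 75, t = -371.
Result: 836 · (75) + 169 · (-371) = 1.

gcd(836, 169) = 1; s = 75, t = -371 (check: 836·75 + 169·(-371) = 1).


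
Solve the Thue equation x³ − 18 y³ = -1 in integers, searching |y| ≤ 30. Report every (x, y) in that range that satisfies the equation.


The equation is x³ - 18y³ = -1. For fixed y, x³ = 18·y³ − 1, so a solution requires the RHS to be a perfect cube.
Strategy: iterate y from -30 to 30, compute RHS = 18·y³ − 1, and check whether it is a (positive or negative) perfect cube.
Check small values of y:
  y = 0: RHS = -1 = (-1)³ ⇒ x = -1 works.
  y = 1: RHS = 17 is not a perfect cube.
  y = -1: RHS = -19 is not a perfect cube.
  y = 2: RHS = 143 is not a perfect cube.
  y = -2: RHS = -145 is not a perfect cube.
  y = 3: RHS = 485 is not a perfect cube.
  y = -3: RHS = -487 is not a perfect cube.
Continuing the search up to |y| = 30 finds no further solutions beyond those listed.
Collected solutions: (-1, 0).

Solutions (with |y| ≤ 30): (-1, 0).


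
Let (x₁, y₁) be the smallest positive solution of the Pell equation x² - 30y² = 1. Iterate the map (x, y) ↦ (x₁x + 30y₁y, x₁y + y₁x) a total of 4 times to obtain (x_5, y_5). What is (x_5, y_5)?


Step 1: Find the fundamental solution (x₁, y₁) of x² - 30y² = 1.
  Expand √30 as a continued fraction. a₀ = ⌊√30⌋ = 5; iterate m_{k+1} = d_k·a_k − m_k, d_{k+1} = (30 − m_{k+1}²)/d_k, a_{k+1} = ⌊(a₀ + m_{k+1})/d_{k+1}⌋ (starting m₀ = 0, d₀ = 1), with convergents p_k = a_k·p_{k-1} + p_{k-2}, q_k = a_k·q_{k-1} + q_{k-2} (p₋₁ = 1, q₋₁ = 0):
  k = 0: a₀ = 5; p₀/q₀ = 5/1; p₀² − 30·q₀² = 25 − 30 = -5.
  k = 1: m = 5, d = 5, a = ⌊(5 + 5)/5⌋ = 2; p/q = (2·5 + 1)/(2·1 + 0) = 11/2; p² − 30·q² = 121 − 120 = 1.
  The first convergent with p² − 30·q² = 1 gives the fundamental solution (x₁, y₁) = (11, 2).
Step 2: Apply the recurrence (x_{n+1}, y_{n+1}) = (x₁x_n + 30y₁y_n, x₁y_n + y₁x_n) repeatedly.
  From (x_1, y_1) = (11, 2): x_2 = 11·11 + 30·2·2 = 241; y_2 = 11·2 + 2·11 = 44.
  From (x_2, y_2) = (241, 44): x_3 = 11·241 + 30·2·44 = 5291; y_3 = 11·44 + 2·241 = 966.
  From (x_3, y_3) = (5291, 966): x_4 = 11·5291 + 30·2·966 = 116161; y_4 = 11·966 + 2·5291 = 21208.
  From (x_4, y_4) = (116161, 21208): x_5 = 11·116161 + 30·2·21208 = 2550251; y_5 = 11·21208 + 2·116161 = 465610.
Step 3: Verify x_5² - 30·y_5² = 6503780163001 - 6503780163000 = 1 (should be 1). ✓

(x_1, y_1) = (11, 2); (x_5, y_5) = (2550251, 465610).


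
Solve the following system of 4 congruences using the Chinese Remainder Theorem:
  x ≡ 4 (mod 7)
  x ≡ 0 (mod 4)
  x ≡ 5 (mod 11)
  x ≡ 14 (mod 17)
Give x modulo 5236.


Product of moduli M = 7 · 4 · 11 · 17 = 5236.
Merge one congruence at a time:
  Start: x ≡ 4 (mod 7).
  Combine with x ≡ 0 (mod 4); new modulus lcm = 28.
    Write x = 4 + 7·t and substitute into x ≡ 0 (mod 4): 7·t ≡ 0 − 4 = -4 (mod 4).
    Reduce coefficients mod 4: 3·t ≡ 0 (mod 4).
    The inverse of 3 mod 4 is 3 (since 3·3 = 9 = 2·4 + 1), so t ≡ 3·0 = 0 ≡ 0 (mod 4).
    Then x = 4 + 7·0 = 4, valid modulo lcm(7, 4) = 28: x ≡ 4 (mod 28).
  Combine with x ≡ 5 (mod 11); new modulus lcm = 308.
    Write x = 4 + 28·t and substitute into x ≡ 5 (mod 11): 28·t ≡ 5 − 4 = 1 (mod 11).
    Reduce coefficients mod 11: 6·t ≡ 1 (mod 11).
    The inverse of 6 mod 11 is 2 (since 6·2 = 12 = 1·11 + 1), so t ≡ 2·1 = 2 ≡ 2 (mod 11).
    Then x = 4 + 28·2 = 60, valid modulo lcm(28, 11) = 308: x ≡ 60 (mod 308).
  Combine with x ≡ 14 (mod 17); new modulus lcm = 5236.
    Write x = 60 + 308·t and substitute into x ≡ 14 (mod 17): 308·t ≡ 14 − 60 = -46 (mod 17).
    Reduce coefficients mod 17: 2·t ≡ 5 (mod 17).
    The inverse of 2 mod 17 is 9 (since 2·9 = 18 = 1·17 + 1), so t ≡ 9·5 = 45 ≡ 11 (mod 17).
    Then x = 60 + 308·11 = 3448, valid modulo lcm(308, 17) = 5236: x ≡ 3448 (mod 5236).
Verify against each original: 3448 mod 7 = 4, 3448 mod 4 = 0, 3448 mod 11 = 5, 3448 mod 17 = 14.

x ≡ 3448 (mod 5236).


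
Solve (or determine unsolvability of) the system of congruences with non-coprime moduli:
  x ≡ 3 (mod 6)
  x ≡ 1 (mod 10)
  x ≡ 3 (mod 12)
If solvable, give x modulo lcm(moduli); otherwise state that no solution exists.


Moduli 6, 10, 12 are not pairwise coprime, so CRT works modulo lcm(m_i) when all pairwise compatibility conditions hold.
Pairwise compatibility: gcd(m_i, m_j) must divide a_i - a_j for every pair.
Merge one congruence at a time:
  Start: x ≡ 3 (mod 6).
  Combine with x ≡ 1 (mod 10): gcd(6, 10) = 2; 1 - 3 = -2, which IS divisible by 2, so compatible.
    Write x = 3 + 6·t and substitute into x ≡ 1 (mod 10): 6·t ≡ 1 − 3 = -2 (mod 10).
    Divide the congruence (and modulus) by g = 2: 3·t ≡ -1 (mod 5).
    Reduce coefficients mod 5: 3·t ≡ 4 (mod 5).
    The inverse of 3 mod 5 is 2 (since 3·2 = 6 = 1·5 + 1), so t ≡ 2·4 = 8 ≡ 3 (mod 5).
    Then x = 3 + 6·3 = 21, valid modulo lcm(6, 10) = 30: x ≡ 21 (mod 30).
  Combine with x ≡ 3 (mod 12): gcd(30, 12) = 6; 3 - 21 = -18, which IS divisible by 6, so compatible.
    Write x = 21 + 30·t and substitute into x ≡ 3 (mod 12): 30·t ≡ 3 − 21 = -18 (mod 12).
    Divide the congruence (and modulus) by g = 6: 5·t ≡ -3 (mod 2).
    Reduce coefficients mod 2: 1·t ≡ 1 (mod 2).
    So t ≡ 1 (mod 2).
    Then x = 21 + 30·1 = 51, valid modulo lcm(30, 12) = 60: x ≡ 51 (mod 60).
Verify: 51 mod 6 = 3, 51 mod 10 = 1, 51 mod 12 = 3.

x ≡ 51 (mod 60).


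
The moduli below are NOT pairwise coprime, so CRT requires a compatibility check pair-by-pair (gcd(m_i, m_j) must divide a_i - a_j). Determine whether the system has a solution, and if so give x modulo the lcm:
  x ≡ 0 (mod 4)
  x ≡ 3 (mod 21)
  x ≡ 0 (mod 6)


Moduli 4, 21, 6 are not pairwise coprime, so CRT works modulo lcm(m_i) when all pairwise compatibility conditions hold.
Pairwise compatibility: gcd(m_i, m_j) must divide a_i - a_j for every pair.
Merge one congruence at a time:
  Start: x ≡ 0 (mod 4).
  Combine with x ≡ 3 (mod 21): gcd(4, 21) = 1; 3 - 0 = 3, which IS divisible by 1, so compatible.
    Write x = 0 + 4·t and substitute into x ≡ 3 (mod 21): 4·t ≡ 3 − 0 = 3 (mod 21).
    The inverse of 4 mod 21 is 16 (since 4·16 = 64 = 3·21 + 1), so t ≡ 16·3 = 48 ≡ 6 (mod 21).
    Then x = 0 + 4·6 = 24, valid modulo lcm(4, 21) = 84: x ≡ 24 (mod 84).
  Combine with x ≡ 0 (mod 6): gcd(84, 6) = 6; 0 - 24 = -24, which IS divisible by 6, so compatible.
    Write x = 24 + 84·t and substitute into x ≡ 0 (mod 6): 84·t ≡ 0 − 24 = -24 (mod 6).
    Divide the congruence (and modulus) by g = 6: 14·t ≡ -4 (mod 1).
    Modulo 1 every t works; take t = 0.
    Then x = 24 + 84·0 = 24, valid modulo lcm(84, 6) = 84: x ≡ 24 (mod 84).
Verify: 24 mod 4 = 0, 24 mod 21 = 3, 24 mod 6 = 0.

x ≡ 24 (mod 84).


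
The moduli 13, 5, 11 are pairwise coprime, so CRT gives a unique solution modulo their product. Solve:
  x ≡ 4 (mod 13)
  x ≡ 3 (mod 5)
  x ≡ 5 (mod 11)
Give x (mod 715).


Moduli 13, 5, 11 are pairwise coprime; by CRT there is a unique solution modulo M = 13 · 5 · 11 = 715.
Solve pairwise, accumulating the modulus:
  Start with x ≡ 4 (mod 13).
  Combine with x ≡ 3 (mod 5): since gcd(13, 5) = 1, we get a unique residue mod 65.
    Write x = 4 + 13·t and substitute into x ≡ 3 (mod 5): 13·t ≡ 3 − 4 = -1 (mod 5).
    Reduce coefficients mod 5: 3·t ≡ 4 (mod 5).
    The inverse of 3 mod 5 is 2 (since 3·2 = 6 = 1·5 + 1), so t ≡ 2·4 = 8 ≡ 3 (mod 5).
    Then x = 4 + 13·3 = 43, valid modulo lcm(13, 5) = 65: x ≡ 43 (mod 65).
  Combine with x ≡ 5 (mod 11): since gcd(65, 11) = 1, we get a unique residue mod 715.
    Write x = 43 + 65·t and substitute into x ≡ 5 (mod 11): 65·t ≡ 5 − 43 = -38 (mod 11).
    Reduce coefficients mod 11: 10·t ≡ 6 (mod 11).
    The inverse of 10 mod 11 is 10 (since 10·10 = 100 = 9·11 + 1), so t ≡ 10·6 = 60 ≡ 5 (mod 11).
    Then x = 43 + 65·5 = 368, valid modulo lcm(65, 11) = 715: x ≡ 368 (mod 715).
Verify: 368 mod 13 = 4 ✓, 368 mod 5 = 3 ✓, 368 mod 11 = 5 ✓.

x ≡ 368 (mod 715).


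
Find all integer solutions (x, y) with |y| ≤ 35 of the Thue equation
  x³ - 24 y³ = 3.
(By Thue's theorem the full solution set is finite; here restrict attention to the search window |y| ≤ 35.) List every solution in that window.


The equation is x³ - 24y³ = 3. For fixed y, x³ = 24·y³ + 3, so a solution requires the RHS to be a perfect cube.
Strategy: iterate y from -35 to 35, compute RHS = 24·y³ + 3, and check whether it is a (positive or negative) perfect cube.
Check small values of y:
  y = 0: RHS = 3 is not a perfect cube.
  y = 1: RHS = 27 = (3)³ ⇒ x = 3 works.
  y = -1: RHS = -21 is not a perfect cube.
  y = 2: RHS = 195 is not a perfect cube.
  y = -2: RHS = -189 is not a perfect cube.
  y = 3: RHS = 651 is not a perfect cube.
  y = -3: RHS = -645 is not a perfect cube.
Continuing the search up to |y| = 35 finds no further solutions beyond those listed.
Collected solutions: (3, 1).

Solutions (with |y| ≤ 35): (3, 1).


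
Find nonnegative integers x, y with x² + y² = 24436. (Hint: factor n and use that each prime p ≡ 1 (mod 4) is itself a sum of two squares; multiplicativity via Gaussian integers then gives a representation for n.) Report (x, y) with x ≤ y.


Step 1: Factor n = 24436 = 2^2 · 41 · 149.
Step 2: Check the mod-4 condition on each prime factor: 2 = 2 (special); 41 ≡ 1 (mod 4), exponent 1; 149 ≡ 1 (mod 4), exponent 1.
All primes ≡ 3 (mod 4) appear to even exponent (or don't appear), so by the two-squares theorem n IS expressible as a sum of two squares.
Step 3: Build a representation. Group n = k² · m with k = 2 and m = 41 · 149 = 6109 (a product of primes ≡ 1 (mod 4)); a representation of m scales to one of n via (k·x)² + (k·y)² = k²(x² + y²). Each prime p ≡ 1 (mod 4) is itself a sum of two squares; find a² by testing p − a² for a perfect square:
  41: 41 − 1² = 40, 41 − 2² = 37, 41 − 3² = 32, 41 − 4² = 25 = 5² ⇒ 41 = 4² + 5².
  149: 149 − 1² = 148, 149 − 2² = 145, 149 − 3² = 140, 149 − 4² = 133, 149 − 5² = 124, 149 − 6² = 113, 149 − 7² = 100 = 10² ⇒ 149 = 7² + 10².
  Combine using the Brahmagupta–Fibonacci identity (a² + b²)(c² + d²) = (ac − bd)² + (ad + bc)² = (ac + bd)² + (ad − bc)²:
  41 · 149 = 6109: from (4² + 5²)(7² + 10²), take (4·7 − 5·10, 4·10 + 5·7) = (28 − 50, 40 + 35) = (-22, 75); dropping signs (only squares matter) gives (22, 75); check 22² + 75² = 484 + 5625 = 6109 ✓.
  Scale by k = 2: (2·22, 2·75) = (44, 150).
Step 4: Order so x ≤ y and verify: 44² + 150² = 1936 + 22500 = 24436 = n. ✓

n = 24436 = 44² + 150² (one valid representation with x ≤ y).


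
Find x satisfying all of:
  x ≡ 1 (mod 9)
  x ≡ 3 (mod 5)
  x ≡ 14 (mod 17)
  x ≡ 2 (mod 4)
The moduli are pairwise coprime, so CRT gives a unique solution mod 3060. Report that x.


Product of moduli M = 9 · 5 · 17 · 4 = 3060.
Merge one congruence at a time:
  Start: x ≡ 1 (mod 9).
  Combine with x ≡ 3 (mod 5); new modulus lcm = 45.
    Write x = 1 + 9·t and substitute into x ≡ 3 (mod 5): 9·t ≡ 3 − 1 = 2 (mod 5).
    Reduce coefficients mod 5: 4·t ≡ 2 (mod 5).
    The inverse of 4 mod 5 is 4 (since 4·4 = 16 = 3·5 + 1), so t ≡ 4·2 = 8 ≡ 3 (mod 5).
    Then x = 1 + 9·3 = 28, valid modulo lcm(9, 5) = 45: x ≡ 28 (mod 45).
  Combine with x ≡ 14 (mod 17); new modulus lcm = 765.
    Write x = 28 + 45·t and substitute into x ≡ 14 (mod 17): 45·t ≡ 14 − 28 = -14 (mod 17).
    Reduce coefficients mod 17: 11·t ≡ 3 (mod 17).
    The inverse of 11 mod 17 is 14 (since 11·14 = 154 = 9·17 + 1), so t ≡ 14·3 = 42 ≡ 8 (mod 17).
    Then x = 28 + 45·8 = 388, valid modulo lcm(45, 17) = 765: x ≡ 388 (mod 765).
  Combine with x ≡ 2 (mod 4); new modulus lcm = 3060.
    Write x = 388 + 765·t and substitute into x ≡ 2 (mod 4): 765·t ≡ 2 − 388 = -386 (mod 4).
    Reduce coefficients mod 4: 1·t ≡ 2 (mod 4).
    So t ≡ 2 (mod 4).
    Then x = 388 + 765·2 = 1918, valid modulo lcm(765, 4) = 3060: x ≡ 1918 (mod 3060).
Verify against each original: 1918 mod 9 = 1, 1918 mod 5 = 3, 1918 mod 17 = 14, 1918 mod 4 = 2.

x ≡ 1918 (mod 3060).


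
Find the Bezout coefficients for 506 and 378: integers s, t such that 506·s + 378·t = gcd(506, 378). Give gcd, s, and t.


Euclidean algorithm on (506, 378) — divide until remainder is 0:
  506 = 1 · 378 + 128
  378 = 2 · 128 + 122
  128 = 1 · 122 + 6
  122 = 20 · 6 + 2
  6 = 3 · 2 + 0
gcd(506, 378) = 2.
Track Bezout coefficients alongside the remainders: start with r₀ = 506 = a·1 + b·0 (s = 1, t = 0) and r₁ = 378 = a·0 + b·1 (s = 0, t = 1); each new remainder r_{k+1} = r_{k-1} − q_k·r_k inherits s_{k+1} = s_{k-1} − q_k·s_k, t_{k+1} = t_{k-1} − q_k·t_k, so r_k = a·s_k + b·t_k at every step:
  q = 1: r = 128, s = 1 − 1·0 = 1, t = 0 − 1·1 = -1  (check: 506·1 + 378·(-1) = 128)
  q = 2: r = 122, s = 0 − 2·1 = -2, t = 1 − 2·(-1) = 3  (check: 506·(-2) + 378·3 = 122)
  q = 1: r = 6, s = 1 − 1·(-2) = 3, t = -1 − 1·3 = -4  (check: 506·3 + 378·(-4) = 6)
  q = 20: r = 2, s = -2 − 20·3 = -62, t = 3 − 20·(-4) = 83  (check: 506·(-62) + 378·83 = 2)
The row with r = 2 (the gcd) gives the Bezout coefficients s = -62, t = 83.
Result: 506 · (-62) + 378 · (83) = 2.

gcd(506, 378) = 2; s = -62, t = 83 (check: 506·(-62) + 378·83 = 2).


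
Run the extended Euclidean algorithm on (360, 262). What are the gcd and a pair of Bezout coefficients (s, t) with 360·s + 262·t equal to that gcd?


Euclidean algorithm on (360, 262) — divide until remainder is 0:
  360 = 1 · 262 + 98
  262 = 2 · 98 + 66
  98 = 1 · 66 + 32
  66 = 2 · 32 + 2
  32 = 16 · 2 + 0
gcd(360, 262) = 2.
Track Bezout coefficients alongside the remainders: start with r₀ = 360 = a·1 + b·0 (s = 1, t = 0) and r₁ = 262 = a·0 + b·1 (s = 0, t = 1); each new remainder r_{k+1} = r_{k-1} − q_k·r_k inherits s_{k+1} = s_{k-1} − q_k·s_k, t_{k+1} = t_{k-1} − q_k·t_k, so r_k = a·s_k + b·t_k at every step:
  q = 1: r = 98, s = 1 − 1·0 = 1, t = 0 − 1·1 = -1  (check: 360·1 + 262·(-1) = 98)
  q = 2: r = 66, s = 0 − 2·1 = -2, t = 1 − 2·(-1) = 3  (check: 360·(-2) + 262·3 = 66)
  q = 1: r = 32, s = 1 − 1·(-2) = 3, t = -1 − 1·3 = -4  (check: 360·3 + 262·(-4) = 32)
  q = 2: r = 2, s = -2 − 2·3 = -8, t = 3 − 2·(-4) = 11  (check: 360·(-8) + 262·11 = 2)
The row with r = 2 (the gcd) gives the Bezout coefficients s = -8, t = 11.
Result: 360 · (-8) + 262 · (11) = 2.

gcd(360, 262) = 2; s = -8, t = 11 (check: 360·(-8) + 262·11 = 2).


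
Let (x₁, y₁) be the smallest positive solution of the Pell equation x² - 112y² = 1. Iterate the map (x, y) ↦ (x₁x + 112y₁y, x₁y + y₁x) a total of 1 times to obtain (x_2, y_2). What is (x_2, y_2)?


Step 1: Find the fundamental solution (x₁, y₁) of x² - 112y² = 1.
  Expand √112 as a continued fraction. a₀ = ⌊√112⌋ = 10; iterate m_{k+1} = d_k·a_k − m_k, d_{k+1} = (112 − m_{k+1}²)/d_k, a_{k+1} = ⌊(a₀ + m_{k+1})/d_{k+1}⌋ (starting m₀ = 0, d₀ = 1), with convergents p_k = a_k·p_{k-1} + p_{k-2}, q_k = a_k·q_{k-1} + q_{k-2} (p₋₁ = 1, q₋₁ = 0):
  k = 0: a₀ = 10; p₀/q₀ = 10/1; p₀² − 112·q₀² = 100 − 112 = -12.
  k = 1: m = 10, d = 12, a = ⌊(10 + 10)/12⌋ = 1; p/q = (1·10 + 1)/(1·1 + 0) = 11/1; p² − 112·q² = 121 − 112 = 9.
  k = 2: m = 2, d = 9, a = ⌊(10 + 2)/9⌋ = 1; p/q = (1·11 + 10)/(1·1 + 1) = 21/2; p² − 112·q² = 441 − 448 = -7.
  k = 3: m = 7, d = 7, a = ⌊(10 + 7)/7⌋ = 2; p/q = (2·21 + 11)/(2·2 + 1) = 53/5; p² − 112·q² = 2809 − 2800 = 9.
  k = 4: m = 7, d = 9, a = ⌊(10 + 7)/9⌋ = 1; p/q = (1·53 + 21)/(1·5 + 2) = 74/7; p² − 112·q² = 5476 − 5488 = -12.
  k = 5: m = 2, d = 12, a = ⌊(10 + 2)/12⌋ = 1; p/q = (1·74 + 53)/(1·7 + 5) = 127/12; p² − 112·q² = 16129 − 16128 = 1.
  The first convergent with p² − 112·q² = 1 gives the fundamental solution (x₁, y₁) = (127, 12).
Step 2: Apply the recurrence (x_{n+1}, y_{n+1}) = (x₁x_n + 112y₁y_n, x₁y_n + y₁x_n) repeatedly.
  From (x_1, y_1) = (127, 12): x_2 = 127·127 + 112·12·12 = 32257; y_2 = 127·12 + 12·127 = 3048.
Step 3: Verify x_2² - 112·y_2² = 1040514049 - 1040514048 = 1 (should be 1). ✓

(x_1, y_1) = (127, 12); (x_2, y_2) = (32257, 3048).


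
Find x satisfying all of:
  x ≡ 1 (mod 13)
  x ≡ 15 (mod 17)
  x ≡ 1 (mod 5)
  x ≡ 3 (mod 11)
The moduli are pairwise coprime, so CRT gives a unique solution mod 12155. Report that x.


Product of moduli M = 13 · 17 · 5 · 11 = 12155.
Merge one congruence at a time:
  Start: x ≡ 1 (mod 13).
  Combine with x ≡ 15 (mod 17); new modulus lcm = 221.
    Write x = 1 + 13·t and substitute into x ≡ 15 (mod 17): 13·t ≡ 15 − 1 = 14 (mod 17).
    The inverse of 13 mod 17 is 4 (since 13·4 = 52 = 3·17 + 1), so t ≡ 4·14 = 56 ≡ 5 (mod 17).
    Then x = 1 + 13·5 = 66, valid modulo lcm(13, 17) = 221: x ≡ 66 (mod 221).
  Combine with x ≡ 1 (mod 5); new modulus lcm = 1105.
    Write x = 66 + 221·t and substitute into x ≡ 1 (mod 5): 221·t ≡ 1 − 66 = -65 (mod 5).
    Reduce coefficients mod 5: 1·t ≡ 0 (mod 5).
    So t ≡ 0 (mod 5).
    Then x = 66 + 221·0 = 66, valid modulo lcm(221, 5) = 1105: x ≡ 66 (mod 1105).
  Combine with x ≡ 3 (mod 11); new modulus lcm = 12155.
    Write x = 66 + 1105·t and substitute into x ≡ 3 (mod 11): 1105·t ≡ 3 − 66 = -63 (mod 11).
    Reduce coefficients mod 11: 5·t ≡ 3 (mod 11).
    The inverse of 5 mod 11 is 9 (since 5·9 = 45 = 4·11 + 1), so t ≡ 9·3 = 27 ≡ 5 (mod 11).
    Then x = 66 + 1105·5 = 5591, valid modulo lcm(1105, 11) = 12155: x ≡ 5591 (mod 12155).
Verify against each original: 5591 mod 13 = 1, 5591 mod 17 = 15, 5591 mod 5 = 1, 5591 mod 11 = 3.

x ≡ 5591 (mod 12155).


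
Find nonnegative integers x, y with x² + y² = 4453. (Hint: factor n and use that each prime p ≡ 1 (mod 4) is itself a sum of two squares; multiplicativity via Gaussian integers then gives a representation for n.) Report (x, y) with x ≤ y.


Step 1: Factor n = 4453 = 61 · 73.
Step 2: Check the mod-4 condition on each prime factor: 61 ≡ 1 (mod 4), exponent 1; 73 ≡ 1 (mod 4), exponent 1.
All primes ≡ 3 (mod 4) appear to even exponent (or don't appear), so by the two-squares theorem n IS expressible as a sum of two squares.
Step 3: Build a representation. Here n = 61 · 73 is a product of primes ≡ 1 (mod 4). Each prime p ≡ 1 (mod 4) is itself a sum of two squares; find a² by testing p − a² for a perfect square:
  61: 61 − 1² = 60, 61 − 2² = 57, 61 − 3² = 52, 61 − 4² = 45, 61 − 5² = 36 = 6² ⇒ 61 = 5² + 6².
  73: 73 − 1² = 72, 73 − 2² = 69, 73 − 3² = 64 = 8² ⇒ 73 = 3² + 8².
  Combine using the Brahmagupta–Fibonacci identity (a² + b²)(c² + d²) = (ac − bd)² + (ad + bc)² = (ac + bd)² + (ad − bc)²:
  61 · 73 = 4453: from (5² + 6²)(3² + 8²), take (5·3 − 6·8, 5·8 + 6·3) = (15 − 48, 40 + 18) = (-33, 58); dropping signs (only squares matter) gives (33, 58); check 33² + 58² = 1089 + 3364 = 4453 ✓.
Step 4: Order so x ≤ y and verify: 33² + 58² = 1089 + 3364 = 4453 = n. ✓

n = 4453 = 33² + 58² (one valid representation with x ≤ y).


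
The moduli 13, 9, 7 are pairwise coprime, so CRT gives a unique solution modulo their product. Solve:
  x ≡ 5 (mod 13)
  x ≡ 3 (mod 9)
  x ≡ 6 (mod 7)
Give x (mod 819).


Moduli 13, 9, 7 are pairwise coprime; by CRT there is a unique solution modulo M = 13 · 9 · 7 = 819.
Solve pairwise, accumulating the modulus:
  Start with x ≡ 5 (mod 13).
  Combine with x ≡ 3 (mod 9): since gcd(13, 9) = 1, we get a unique residue mod 117.
    Write x = 5 + 13·t and substitute into x ≡ 3 (mod 9): 13·t ≡ 3 − 5 = -2 (mod 9).
    Reduce coefficients mod 9: 4·t ≡ 7 (mod 9).
    The inverse of 4 mod 9 is 7 (since 4·7 = 28 = 3·9 + 1), so t ≡ 7·7 = 49 ≡ 4 (mod 9).
    Then x = 5 + 13·4 = 57, valid modulo lcm(13, 9) = 117: x ≡ 57 (mod 117).
  Combine with x ≡ 6 (mod 7): since gcd(117, 7) = 1, we get a unique residue mod 819.
    Write x = 57 + 117·t and substitute into x ≡ 6 (mod 7): 117·t ≡ 6 − 57 = -51 (mod 7).
    Reduce coefficients mod 7: 5·t ≡ 5 (mod 7).
    The inverse of 5 mod 7 is 3 (since 5·3 = 15 = 2·7 + 1), so t ≡ 3·5 = 15 ≡ 1 (mod 7).
    Then x = 57 + 117·1 = 174, valid modulo lcm(117, 7) = 819: x ≡ 174 (mod 819).
Verify: 174 mod 13 = 5 ✓, 174 mod 9 = 3 ✓, 174 mod 7 = 6 ✓.

x ≡ 174 (mod 819).


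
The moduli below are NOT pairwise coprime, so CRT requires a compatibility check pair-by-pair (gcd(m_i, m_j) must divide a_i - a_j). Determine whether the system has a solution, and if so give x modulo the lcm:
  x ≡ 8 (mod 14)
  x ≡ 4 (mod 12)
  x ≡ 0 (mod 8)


Moduli 14, 12, 8 are not pairwise coprime, so CRT works modulo lcm(m_i) when all pairwise compatibility conditions hold.
Pairwise compatibility: gcd(m_i, m_j) must divide a_i - a_j for every pair.
Merge one congruence at a time:
  Start: x ≡ 8 (mod 14).
  Combine with x ≡ 4 (mod 12): gcd(14, 12) = 2; 4 - 8 = -4, which IS divisible by 2, so compatible.
    Write x = 8 + 14·t and substitute into x ≡ 4 (mod 12): 14·t ≡ 4 − 8 = -4 (mod 12).
    Divide the congruence (and modulus) by g = 2: 7·t ≡ -2 (mod 6).
    Reduce coefficients mod 6: 1·t ≡ 4 (mod 6).
    So t ≡ 4 (mod 6).
    Then x = 8 + 14·4 = 64, valid modulo lcm(14, 12) = 84: x ≡ 64 (mod 84).
  Combine with x ≡ 0 (mod 8): gcd(84, 8) = 4; 0 - 64 = -64, which IS divisible by 4, so compatible.
    Write x = 64 + 84·t and substitute into x ≡ 0 (mod 8): 84·t ≡ 0 − 64 = -64 (mod 8).
    Divide the congruence (and modulus) by g = 4: 21·t ≡ -16 (mod 2).
    Reduce coefficients mod 2: 1·t ≡ 0 (mod 2).
    So t ≡ 0 (mod 2).
    Then x = 64 + 84·0 = 64, valid modulo lcm(84, 8) = 168: x ≡ 64 (mod 168).
Verify: 64 mod 14 = 8, 64 mod 12 = 4, 64 mod 8 = 0.

x ≡ 64 (mod 168).


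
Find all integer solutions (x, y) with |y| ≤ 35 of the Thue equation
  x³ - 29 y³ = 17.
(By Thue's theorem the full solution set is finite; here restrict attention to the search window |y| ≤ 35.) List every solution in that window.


The equation is x³ - 29y³ = 17. For fixed y, x³ = 29·y³ + 17, so a solution requires the RHS to be a perfect cube.
Strategy: iterate y from -35 to 35, compute RHS = 29·y³ + 17, and check whether it is a (positive or negative) perfect cube.
Check small values of y:
  y = 0: RHS = 17 is not a perfect cube.
  y = 1: RHS = 46 is not a perfect cube.
  y = -1: RHS = -12 is not a perfect cube.
  y = 2: RHS = 249 is not a perfect cube.
  y = -2: RHS = -215 is not a perfect cube.
  y = 3: RHS = 800 is not a perfect cube.
  y = -3: RHS = -766 is not a perfect cube.
Continuing the search up to |y| = 35 finds no solutions either.
No (x, y) in the scanned range satisfies the equation.

No integer solutions with |y| ≤ 35.


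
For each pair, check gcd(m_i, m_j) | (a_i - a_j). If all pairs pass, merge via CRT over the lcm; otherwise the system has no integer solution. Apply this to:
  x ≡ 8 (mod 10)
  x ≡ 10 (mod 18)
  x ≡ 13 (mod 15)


Moduli 10, 18, 15 are not pairwise coprime, so CRT works modulo lcm(m_i) when all pairwise compatibility conditions hold.
Pairwise compatibility: gcd(m_i, m_j) must divide a_i - a_j for every pair.
Merge one congruence at a time:
  Start: x ≡ 8 (mod 10).
  Combine with x ≡ 10 (mod 18): gcd(10, 18) = 2; 10 - 8 = 2, which IS divisible by 2, so compatible.
    Write x = 8 + 10·t and substitute into x ≡ 10 (mod 18): 10·t ≡ 10 − 8 = 2 (mod 18).
    Divide the congruence (and modulus) by g = 2: 5·t ≡ 1 (mod 9).
    The inverse of 5 mod 9 is 2 (since 5·2 = 10 = 1·9 + 1), so t ≡ 2·1 = 2 ≡ 2 (mod 9).
    Then x = 8 + 10·2 = 28, valid modulo lcm(10, 18) = 90: x ≡ 28 (mod 90).
  Combine with x ≡ 13 (mod 15): gcd(90, 15) = 15; 13 - 28 = -15, which IS divisible by 15, so compatible.
    Write x = 28 + 90·t and substitute into x ≡ 13 (mod 15): 90·t ≡ 13 − 28 = -15 (mod 15).
    Divide the congruence (and modulus) by g = 15: 6·t ≡ -1 (mod 1).
    Modulo 1 every t works; take t = 0.
    Then x = 28 + 90·0 = 28, valid modulo lcm(90, 15) = 90: x ≡ 28 (mod 90).
Verify: 28 mod 10 = 8, 28 mod 18 = 10, 28 mod 15 = 13.

x ≡ 28 (mod 90).


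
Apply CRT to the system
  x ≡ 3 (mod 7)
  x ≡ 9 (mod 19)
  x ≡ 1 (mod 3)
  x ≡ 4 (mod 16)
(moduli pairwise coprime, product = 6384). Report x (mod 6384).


Product of moduli M = 7 · 19 · 3 · 16 = 6384.
Merge one congruence at a time:
  Start: x ≡ 3 (mod 7).
  Combine with x ≡ 9 (mod 19); new modulus lcm = 133.
    Write x = 3 + 7·t and substitute into x ≡ 9 (mod 19): 7·t ≡ 9 − 3 = 6 (mod 19).
    The inverse of 7 mod 19 is 11 (since 7·11 = 77 = 4·19 + 1), so t ≡ 11·6 = 66 ≡ 9 (mod 19).
    Then x = 3 + 7·9 = 66, valid modulo lcm(7, 19) = 133: x ≡ 66 (mod 133).
  Combine with x ≡ 1 (mod 3); new modulus lcm = 399.
    Write x = 66 + 133·t and substitute into x ≡ 1 (mod 3): 133·t ≡ 1 − 66 = -65 (mod 3).
    Reduce coefficients mod 3: 1·t ≡ 1 (mod 3).
    So t ≡ 1 (mod 3).
    Then x = 66 + 133·1 = 199, valid modulo lcm(133, 3) = 399: x ≡ 199 (mod 399).
  Combine with x ≡ 4 (mod 16); new modulus lcm = 6384.
    Write x = 199 + 399·t and substitute into x ≡ 4 (mod 16): 399·t ≡ 4 − 199 = -195 (mod 16).
    Reduce coefficients mod 16: 15·t ≡ 13 (mod 16).
    The inverse of 15 mod 16 is 15 (since 15·15 = 225 = 14·16 + 1), so t ≡ 15·13 = 195 ≡ 3 (mod 16).
    Then x = 199 + 399·3 = 1396, valid modulo lcm(399, 16) = 6384: x ≡ 1396 (mod 6384).
Verify against each original: 1396 mod 7 = 3, 1396 mod 19 = 9, 1396 mod 3 = 1, 1396 mod 16 = 4.

x ≡ 1396 (mod 6384).
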